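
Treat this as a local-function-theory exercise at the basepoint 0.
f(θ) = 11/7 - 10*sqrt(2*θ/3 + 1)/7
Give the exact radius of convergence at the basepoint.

Branch term (-10/7)*sqrt(1 - θ/(-3/2)): its argument vanishes at θ = -3/2, a square-root branch point, modulus 3/2.
The radius of convergence is the smallest modulus among the singular points: 3/2.

The radius of convergence is 3/2.


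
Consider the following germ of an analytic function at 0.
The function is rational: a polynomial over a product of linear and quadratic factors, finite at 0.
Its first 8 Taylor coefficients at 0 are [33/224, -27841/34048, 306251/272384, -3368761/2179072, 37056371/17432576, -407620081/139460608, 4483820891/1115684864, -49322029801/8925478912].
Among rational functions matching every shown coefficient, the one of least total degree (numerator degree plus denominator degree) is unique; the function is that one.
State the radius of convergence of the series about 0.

The radius of convergence is 8/11.

No rational of total degree below 2 reproduces all 8 coefficients; solving the [1/1] Pade equations on them gives f(η) = (3/28 - 17*η/38)/(η + 8/11), whose expansion matches every shown term.
Denominator factor (η + 8/11): pole of order 1 at -8/11, modulus 8/11.
The radius of convergence is the smallest modulus among the singular points: 8/11.


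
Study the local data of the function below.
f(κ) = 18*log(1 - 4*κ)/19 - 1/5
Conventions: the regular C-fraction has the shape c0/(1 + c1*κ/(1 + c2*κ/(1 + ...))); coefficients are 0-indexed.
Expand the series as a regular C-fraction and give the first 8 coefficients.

Taylor coefficients (expand at 0): a_0 = -1/5, a_1 = -72/19, a_2 = -144/19, a_3 = -384/19, a_4 = -1152/19, a_5 = -18432/95, a_6 = -12288/19, a_7 = -294912/133.
c0 = a_0 = -1/5. Peel one level at a time: if S = 1 + c*κ/S' with S'(0) = 1, then c is the κ-coefficient of S and S' = c*κ/(S - 1).
S_1 = c0/f = 1 + (-360/19)*κ + (115920/361)*κ^2 + ...; c1 = -360/19.
S_2 = c1*κ/(S_1 - 1) = 1 + (322/19)*κ + (-4/3)*κ^2 + ...; c2 = 322/19.
S_3 = c2*κ/(S_2 - 1) = 1 + (38/483)*κ + (38152/233289)*κ^2 + ...; c3 = 38/483.
S_4 = c3*κ/(S_3 - 1) = 1 + (-1004/483)*κ + (-16/15)*κ^2 + ...; c4 = -1004/483.
S_5 = c4*κ/(S_4 - 1) = 1 + (-644/1255)*κ + (-1201704/1575025)*κ^2 + ...; c5 = -644/1255.
S_6 = c5*κ/(S_5 - 1) = 1 + (-1866/1255)*κ + (-36/35)*κ^2 + ...; c6 = -1866/1255.
S_7 = c6*κ/(S_6 - 1) = 1 + (-1506/2177)*κ + ...; c7 = -1506/2177.

The regular C-fraction coefficients are [-1/5, -360/19, 322/19, 38/483, -1004/483, -644/1255, -1866/1255, -1506/2177].


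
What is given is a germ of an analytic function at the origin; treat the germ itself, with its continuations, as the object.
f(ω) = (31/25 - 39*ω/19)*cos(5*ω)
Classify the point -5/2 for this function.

There is no denominator, hence no pole anywhere.
The factor cos(5*ω) is entire.
So the germ continues analytically to -5/2.

The point is a regular point.


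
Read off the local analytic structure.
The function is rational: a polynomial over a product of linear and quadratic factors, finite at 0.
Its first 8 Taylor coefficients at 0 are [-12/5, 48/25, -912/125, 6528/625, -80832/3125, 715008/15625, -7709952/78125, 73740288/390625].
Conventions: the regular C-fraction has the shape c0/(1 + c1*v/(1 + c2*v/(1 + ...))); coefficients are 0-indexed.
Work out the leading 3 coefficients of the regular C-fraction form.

The regular C-fraction coefficients are [-12/5, 4/5, 3].

Taylor coefficients (read off): a_0 = -12/5, a_1 = 48/25, a_2 = -912/125.
c0 = a_0 = -12/5. Peel one level at a time: if S = 1 + c*v/S' with S'(0) = 1, then c is the v-coefficient of S and S' = c*v/(S - 1).
S_1 = c0/f = 1 + (4/5)*v + (-12/5)*v^2 + ...; c1 = 4/5.
S_2 = c1*v/(S_1 - 1) = 1 + (3)*v + ...; c2 = 3.


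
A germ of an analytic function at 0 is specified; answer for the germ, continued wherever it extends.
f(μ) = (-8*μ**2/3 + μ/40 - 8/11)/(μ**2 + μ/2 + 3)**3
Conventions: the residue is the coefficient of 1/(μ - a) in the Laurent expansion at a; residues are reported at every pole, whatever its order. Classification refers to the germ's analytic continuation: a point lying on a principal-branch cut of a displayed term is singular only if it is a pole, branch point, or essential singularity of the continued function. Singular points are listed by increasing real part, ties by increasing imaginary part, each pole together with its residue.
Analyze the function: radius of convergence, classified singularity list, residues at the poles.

Radius of convergence at 0: sqrt(3).
At (-1/4) - ((1/4)*sqrt(47))*i: a pole of order 3; residue -((111238/17130795)*sqrt(47))*i.
At (-1/4) + ((1/4)*sqrt(47))*i: a pole of order 3; residue ((111238/17130795)*sqrt(47))*i.


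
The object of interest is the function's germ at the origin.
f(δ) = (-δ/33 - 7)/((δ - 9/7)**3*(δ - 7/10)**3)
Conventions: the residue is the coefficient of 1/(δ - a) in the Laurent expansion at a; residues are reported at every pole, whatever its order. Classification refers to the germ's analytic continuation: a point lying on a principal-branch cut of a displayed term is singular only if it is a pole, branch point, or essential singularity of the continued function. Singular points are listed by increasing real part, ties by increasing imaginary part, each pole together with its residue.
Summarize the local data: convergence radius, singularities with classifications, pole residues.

Denominator factor (δ - 9/7)^3: pole of order 3 at 9/7, modulus 9/7.
Denominator factor (δ - 7/10)^3: pole of order 3 at 7/10, modulus 7/10.
The radius of convergence is the smallest modulus among the singular points: 7/10.
At the order-3 pole 7/10 set g(δ) = (δ - (7/10))^3*f(δ) = (-δ/33 - 7)/(δ - 9/7)**3.
Order-3 pole: residue = g''(a)/2; g''(7/10) = 1559641580000/1274418211, so the residue is 779820790000/1274418211.
At the order-3 pole 9/7 set g(δ) = (δ - (9/7))^3*f(δ) = (-δ/33 - 7)/(δ - 7/10)**3.
Order-3 pole: residue = g''(a)/2; g''(9/7) = -1559641580000/1274418211, so the residue is -779820790000/1274418211.
List the singular points by increasing real part (a conjugate pair: the negative imaginary part first).

Radius of convergence at 0: 7/10.
At 7/10: a pole of order 3; residue 779820790000/1274418211.
At 9/7: a pole of order 3; residue -779820790000/1274418211.


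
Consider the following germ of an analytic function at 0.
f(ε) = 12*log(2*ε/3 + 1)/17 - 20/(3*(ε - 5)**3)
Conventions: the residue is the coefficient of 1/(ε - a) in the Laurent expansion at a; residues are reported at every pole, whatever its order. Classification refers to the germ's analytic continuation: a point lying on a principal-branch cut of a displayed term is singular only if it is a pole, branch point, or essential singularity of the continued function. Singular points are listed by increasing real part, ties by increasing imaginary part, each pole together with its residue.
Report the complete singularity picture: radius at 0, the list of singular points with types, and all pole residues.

Radius of convergence at 0: 3/2.
At -3/2: a logarithmic branch point.
At 5: a pole of order 3; residue 0.

Denominator factor (ε - 5)^3: pole of order 3 at 5, modulus 5.
Branch term (12/17)*log(1 - ε/(-3/2)): its argument vanishes at ε = -3/2, a logarithmic branch point, modulus 3/2.
The radius of convergence is the smallest modulus among the singular points: 3/2.
The branch term is analytic at 5 and contributes nothing to the residue; only the rational part matters.
At the order-3 pole 5 set g(ε) = (ε - (5))^3*(rational part) = -20/3.
Order-3 pole: residue = g''(a)/2; g''(5) = 0, so the residue is 0.
List the singular points by increasing real part (a conjugate pair: the negative imaginary part first).


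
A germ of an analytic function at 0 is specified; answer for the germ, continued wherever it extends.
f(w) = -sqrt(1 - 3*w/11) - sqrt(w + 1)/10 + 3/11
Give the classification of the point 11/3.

The term (-1)*sqrt(1 - w/(11/3)) has argument 1 - 11/3/(11/3) = 0 at 11/3: a square-root (algebraic, two-sheeted) branch point; the remaining terms are analytic or single-valued there.

The point is an algebraic (square-root) branch point.


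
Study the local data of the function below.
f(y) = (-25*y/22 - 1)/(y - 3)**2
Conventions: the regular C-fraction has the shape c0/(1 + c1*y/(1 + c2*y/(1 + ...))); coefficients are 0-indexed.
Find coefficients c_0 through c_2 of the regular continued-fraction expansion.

The regular C-fraction coefficients are [-1/9, -119/66, 9409/7854].

Taylor coefficients (expand at 0): a_0 = -1/9, a_1 = -119/594, a_2 = -4/33.
c0 = a_0 = -1/9. Peel one level at a time: if S = 1 + c*y/S' with S'(0) = 1, then c is the y-coefficient of S and S' = c*y/(S - 1).
S_1 = c0/f = 1 + (-119/66)*y + (9409/4356)*y^2 + ...; c1 = -119/66.
S_2 = c1*y/(S_1 - 1) = 1 + (9409/7854)*y + ...; c2 = 9409/7854.


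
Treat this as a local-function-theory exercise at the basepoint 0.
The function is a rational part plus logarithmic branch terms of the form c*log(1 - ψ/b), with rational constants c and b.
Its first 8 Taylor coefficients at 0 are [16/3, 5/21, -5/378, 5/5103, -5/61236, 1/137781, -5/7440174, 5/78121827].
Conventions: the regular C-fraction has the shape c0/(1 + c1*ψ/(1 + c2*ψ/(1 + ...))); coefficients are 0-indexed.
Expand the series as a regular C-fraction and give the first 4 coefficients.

Taylor coefficients (read off): a_0 = 16/3, a_1 = 5/21, a_2 = -5/378, a_3 = 5/5103.
c0 = a_0 = 16/3. Peel one level at a time: if S = 1 + c*ψ/S' with S'(0) = 1, then c is the ψ-coefficient of S and S' = c*ψ/(S - 1).
S_1 = c0/f = 1 + (-5/112)*ψ + (505/112896)*ψ^2 + ...; c1 = -5/112.
S_2 = c1*ψ/(S_1 - 1) = 1 + (101/1008)*ψ + (-1/972)*ψ^2 + ...; c2 = 101/1008.
S_3 = c2*ψ/(S_2 - 1) = 1 + (28/2727)*ψ + ...; c3 = 28/2727.

The regular C-fraction coefficients are [16/3, -5/112, 101/1008, 28/2727].


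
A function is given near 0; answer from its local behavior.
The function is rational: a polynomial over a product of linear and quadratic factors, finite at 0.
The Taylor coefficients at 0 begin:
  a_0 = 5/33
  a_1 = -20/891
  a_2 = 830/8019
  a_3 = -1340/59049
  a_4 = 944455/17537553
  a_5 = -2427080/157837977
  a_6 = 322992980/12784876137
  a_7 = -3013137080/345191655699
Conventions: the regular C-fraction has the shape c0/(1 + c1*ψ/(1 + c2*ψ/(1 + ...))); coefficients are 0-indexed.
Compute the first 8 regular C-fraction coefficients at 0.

The regular C-fraction coefficients are [5/33, 4/27, 241/54, -59053/13014, 544563/14231773, 532851/4901399, 177159/122342, -2241/1474].

Taylor coefficients (read off): a_0 = 5/33, a_1 = -20/891, a_2 = 830/8019, a_3 = -1340/59049, a_4 = 944455/17537553, a_5 = -2427080/157837977, a_6 = 322992980/12784876137, a_7 = -3013137080/345191655699.
c0 = a_0 = 5/33. Peel one level at a time: if S = 1 + c*ψ/S' with S'(0) = 1, then c is the ψ-coefficient of S and S' = c*ψ/(S - 1).
S_1 = c0/f = 1 + (4/27)*ψ + (-482/729)*ψ^2 + ...; c1 = 4/27.
S_2 = c1*ψ/(S_1 - 1) = 1 + (241/54)*ψ + (59053/2916)*ψ^2 + ...; c2 = 241/54.
S_3 = c2*ψ/(S_2 - 1) = 1 + (-59053/13014)*ψ + (20169/116162)*ψ^2 + ...; c3 = -59053/13014.
S_4 = c3*ψ/(S_3 - 1) = 1 + (544563/14231773)*ψ + (-14506371/3487256809)*ψ^2 + ...; c4 = 544563/14231773.
S_5 = c4*ψ/(S_4 - 1) = 1 + (532851/4901399)*ψ + (-2169/13778)*ψ^2 + ...; c5 = 532851/4901399.
S_6 = c5*ψ/(S_5 - 1) = 1 + (177159/122342)*ψ + (4783293/2172676)*ψ^2 + ...; c6 = 177159/122342.
S_7 = c6*ψ/(S_6 - 1) = 1 + (-2241/1474)*ψ + ...; c7 = -2241/1474.


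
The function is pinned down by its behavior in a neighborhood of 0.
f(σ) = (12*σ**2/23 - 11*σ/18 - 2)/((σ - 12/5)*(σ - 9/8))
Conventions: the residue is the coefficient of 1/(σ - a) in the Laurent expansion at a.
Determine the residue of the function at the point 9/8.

At the order-1 pole 9/8 set g(σ) = (σ - (9/8))*f(σ) = (12*σ**2/23 - 11*σ/18 - 2)/(σ - 12/5).
Simple pole: residue = g(a) at a = 9/8, which is 1865/1173.

The residue is 1865/1173.


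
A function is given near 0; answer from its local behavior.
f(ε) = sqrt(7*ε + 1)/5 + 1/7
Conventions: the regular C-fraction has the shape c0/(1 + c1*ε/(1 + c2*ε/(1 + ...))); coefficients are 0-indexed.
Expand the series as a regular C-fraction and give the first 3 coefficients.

Taylor coefficients (expand at 0): a_0 = 12/35, a_1 = 7/10, a_2 = -49/40.
c0 = a_0 = 12/35. Peel one level at a time: if S = 1 + c*ε/S' with S'(0) = 1, then c is the ε-coefficient of S and S' = c*ε/(S - 1).
S_1 = c0/f = 1 + (-49/24)*ε + (4459/576)*ε^2 + ...; c1 = -49/24.
S_2 = c1*ε/(S_1 - 1) = 1 + (91/24)*ε + ...; c2 = 91/24.

The regular C-fraction coefficients are [12/35, -49/24, 91/24].


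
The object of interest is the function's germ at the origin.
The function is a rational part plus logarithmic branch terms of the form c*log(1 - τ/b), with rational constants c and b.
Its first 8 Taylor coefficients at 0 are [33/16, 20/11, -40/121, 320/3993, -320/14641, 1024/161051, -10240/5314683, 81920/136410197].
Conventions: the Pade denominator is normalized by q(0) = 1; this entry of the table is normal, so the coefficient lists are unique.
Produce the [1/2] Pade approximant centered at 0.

Taylor coefficients needed (read off): a_0 = 33/16, a_1 = 20/11, a_2 = -40/121, a_3 = 320/3993.
Write the denominator as Q(τ) = 1 + q1*τ + q2*τ^2. Requiring Q*f - P = O(τ^4) with deg P <= 1 kills the coefficients of τ^2..τ^3 in Q*f:
  τ^2: a_2 + q1*a_1 + q2*a_0 = 0, i.e. -40/121 + (20/11)*q1 + (33/16)*q2 = 0.
  τ^3: a_3 + q1*a_2 + q2*a_1 = 0, i.e. 320/3993 + (-40/121)*q1 + (20/11)*q2 = 0.
Solving this linear system: q1 = 408/2123, q2 = -640/70059.
The numerator is Q*f truncated at degree 1: P0 = a_0 = 33/16; P1 = a_1 + q1*a_0 = 9403/4246.

The Pade approximant has numerator coefficients [33/16, 9403/4246]; denominator coefficients [1, 408/2123, -640/70059].


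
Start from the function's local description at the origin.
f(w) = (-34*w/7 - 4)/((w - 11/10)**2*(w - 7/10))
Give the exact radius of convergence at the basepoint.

Denominator factor (w - 7/10): pole of order 1 at 7/10, modulus 7/10.
Denominator factor (w - 11/10)^2: pole of order 2 at 11/10, modulus 11/10.
The radius of convergence is the smallest modulus among the singular points: 7/10.

The radius of convergence is 7/10.


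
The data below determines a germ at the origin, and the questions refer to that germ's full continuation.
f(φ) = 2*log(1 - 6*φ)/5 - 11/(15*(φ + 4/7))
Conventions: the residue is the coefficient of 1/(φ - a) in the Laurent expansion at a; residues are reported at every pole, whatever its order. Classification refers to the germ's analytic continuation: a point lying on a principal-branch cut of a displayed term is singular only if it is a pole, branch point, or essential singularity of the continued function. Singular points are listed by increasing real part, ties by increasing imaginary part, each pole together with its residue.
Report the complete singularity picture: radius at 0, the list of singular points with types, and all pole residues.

Radius of convergence at 0: 1/6.
At -4/7: a pole of order 1; residue -11/15.
At 1/6: a logarithmic branch point.

Denominator factor (φ + 4/7): pole of order 1 at -4/7, modulus 4/7.
Branch term (2/5)*log(1 - φ/(1/6)): its argument vanishes at φ = 1/6, a logarithmic branch point, modulus 1/6.
The radius of convergence is the smallest modulus among the singular points: 1/6.
The branch term is analytic at -4/7 and contributes nothing to the residue; only the rational part matters.
At the order-1 pole -4/7 set g(φ) = (φ - (-4/7))*(rational part) = -11/15.
Simple pole: residue = g(a) at a = -4/7, which is -11/15.
List the singular points by increasing real part (a conjugate pair: the negative imaginary part first).


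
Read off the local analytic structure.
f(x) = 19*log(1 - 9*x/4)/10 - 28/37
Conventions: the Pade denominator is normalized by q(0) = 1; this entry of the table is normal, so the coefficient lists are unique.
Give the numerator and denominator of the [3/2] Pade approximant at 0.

Taylor coefficients needed (expand at 0): a_0 = -28/37, a_1 = -171/40, a_2 = -1539/320, a_3 = -4617/640, a_4 = -124659/10240, a_5 = -1121931/51200.
Write the denominator as Q(x) = 1 + q1*x + q2*x^2. Requiring Q*f - P = O(x^6) with deg P <= 3 kills the coefficients of x^4..x^5 in Q*f:
  x^4: a_4 + q1*a_3 + q2*a_2 = 0, i.e. -124659/10240 + (-4617/640)*q1 + (-1539/320)*q2 = 0.
  x^5: a_5 + q1*a_4 + q2*a_3 = 0, i.e. -1121931/51200 + (-124659/10240)*q1 + (-4617/640)*q2 = 0.
Solving this linear system: q1 = -27/10, q2 = 243/160.
The numerator is Q*f truncated at degree 3: P0 = a_0 = -28/37; P1 = a_1 + q1*a_0 = -3303/1480; P2 = a_2 + q1*a_1 + q2*a_0 = 330561/59200; P3 = a_3 + q1*a_2 + q2*a_1 = -4617/6400.

The Pade approximant has numerator coefficients [-28/37, -3303/1480, 330561/59200, -4617/6400]; denominator coefficients [1, -27/10, 243/160].


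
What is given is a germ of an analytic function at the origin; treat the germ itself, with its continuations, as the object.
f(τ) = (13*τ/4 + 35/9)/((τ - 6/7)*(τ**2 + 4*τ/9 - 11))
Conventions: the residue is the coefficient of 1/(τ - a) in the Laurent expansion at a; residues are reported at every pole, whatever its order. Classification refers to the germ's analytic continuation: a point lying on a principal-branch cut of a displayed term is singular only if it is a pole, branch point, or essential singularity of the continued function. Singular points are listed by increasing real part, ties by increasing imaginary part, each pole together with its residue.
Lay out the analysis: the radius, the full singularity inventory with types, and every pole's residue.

Radius of convergence at 0: 6/7.
At -2/9 - (1/9)*sqrt(895): a pole of order 1; residue 5887/17436 - (624379/31210440)*sqrt(895).
At 6/7: a pole of order 1; residue -5887/8718.
At -2/9 + (1/9)*sqrt(895): a pole of order 1; residue 5887/17436 + (624379/31210440)*sqrt(895).


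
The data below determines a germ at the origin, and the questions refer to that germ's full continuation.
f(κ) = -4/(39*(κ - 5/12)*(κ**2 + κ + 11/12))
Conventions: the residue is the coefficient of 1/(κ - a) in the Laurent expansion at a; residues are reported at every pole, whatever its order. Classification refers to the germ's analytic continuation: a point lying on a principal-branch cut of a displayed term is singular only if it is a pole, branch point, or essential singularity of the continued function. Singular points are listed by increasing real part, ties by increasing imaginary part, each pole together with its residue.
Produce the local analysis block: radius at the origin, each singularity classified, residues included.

Radius of convergence at 0: 5/12.
At (-1/2) - ((1/3)*sqrt(6))*i: a pole of order 1; residue (96/2821) + ((44/2821)*sqrt(6))*i.
At (-1/2) + ((1/3)*sqrt(6))*i: a pole of order 1; residue (96/2821) - ((44/2821)*sqrt(6))*i.
At 5/12: a pole of order 1; residue -192/2821.

Denominator factor (κ - 5/12): pole of order 1 at 5/12, modulus 5/12.
Denominator factor (κ**2 + κ + 11/12): discriminant -8/3, complex-conjugate roots (-1/2) + ((1/3)*sqrt(6))*i and (-1/2) - ((1/3)*sqrt(6))*i; poles of order 1, moduli (1/6)*sqrt(33) and (1/6)*sqrt(33).
The radius of convergence is the smallest modulus among the singular points: 5/12.
The factor κ**2 + κ + 11/12 splits as (κ - a)(κ - a') with a = (-1/2) - ((1/3)*sqrt(6))*i, a' = (-1/2) + ((1/3)*sqrt(6))*i. At the order-1 pole a set g(κ) = (κ - a)*f(κ) = [-4/(39*(κ - 5/12))] / (κ - a').
Simple pole: residue = g(a) at a = (-1/2) - ((1/3)*sqrt(6))*i, which is (96/2821) + ((44/2821)*sqrt(6))*i.
The factor κ**2 + κ + 11/12 splits as (κ - a)(κ - a') with a = (-1/2) + ((1/3)*sqrt(6))*i, a' = (-1/2) - ((1/3)*sqrt(6))*i. At the order-1 pole a set g(κ) = (κ - a)*f(κ) = [-4/(39*(κ - 5/12))] / (κ - a').
Simple pole: residue = g(a) at a = (-1/2) + ((1/3)*sqrt(6))*i, which is (96/2821) - ((44/2821)*sqrt(6))*i.
At the order-1 pole 5/12 set g(κ) = (κ - (5/12))*f(κ) = -4/(39*(κ**2 + κ + 11/12)).
Simple pole: residue = g(a) at a = 5/12, which is -192/2821.
List the singular points by increasing real part (a conjugate pair: the negative imaginary part first).


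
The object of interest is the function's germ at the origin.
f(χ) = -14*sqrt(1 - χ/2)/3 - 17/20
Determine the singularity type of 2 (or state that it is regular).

The point is an algebraic (square-root) branch point.

The term (-14/3)*sqrt(1 - χ/(2)) has argument 1 - 2/(2) = 0 at 2: a square-root (algebraic, two-sheeted) branch point; the remaining terms are analytic or single-valued there.


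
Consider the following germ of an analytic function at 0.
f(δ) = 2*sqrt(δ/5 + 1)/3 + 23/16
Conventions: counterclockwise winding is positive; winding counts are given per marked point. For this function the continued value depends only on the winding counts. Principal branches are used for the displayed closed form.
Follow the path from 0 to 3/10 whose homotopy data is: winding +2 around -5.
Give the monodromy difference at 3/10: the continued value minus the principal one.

Continued minus principal equals 0.

The rational part is single-valued and drops out of the difference; each branch term changes only by its own monodromy.
(2/3)*sqrt(1 - δ/(-5)): winding +2 is even, the square root returns to the same sheet, contribution 0.
Summing the contributions at δ = 3/10 gives 0.


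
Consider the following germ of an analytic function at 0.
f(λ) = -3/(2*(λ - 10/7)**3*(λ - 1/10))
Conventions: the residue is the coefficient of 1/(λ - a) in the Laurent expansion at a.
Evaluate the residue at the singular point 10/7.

At the order-3 pole 10/7 set g(λ) = (λ - (10/7))^3*f(λ) = -3/(2*(λ - 1/10)).
Order-3 pole: residue = g''(a)/2; g''(10/7) = -343000/268119, so the residue is -171500/268119.

The residue is -171500/268119.


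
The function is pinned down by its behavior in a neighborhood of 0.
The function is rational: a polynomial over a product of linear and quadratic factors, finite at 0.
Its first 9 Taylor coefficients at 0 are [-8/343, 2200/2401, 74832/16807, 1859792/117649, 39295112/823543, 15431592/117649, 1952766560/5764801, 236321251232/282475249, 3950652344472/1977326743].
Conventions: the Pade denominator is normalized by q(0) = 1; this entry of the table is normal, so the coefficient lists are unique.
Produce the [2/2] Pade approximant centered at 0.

Taylor coefficients needed (read off): a_0 = -8/343, a_1 = 2200/2401, a_2 = 74832/16807, a_3 = 1859792/117649, a_4 = 39295112/823543.
Write the denominator as Q(σ) = 1 + q1*σ + q2*σ^2. Requiring Q*f - P = O(σ^5) with deg P <= 2 kills the coefficients of σ^3..σ^4 in Q*f:
  σ^3: a_3 + q1*a_2 + q2*a_1 = 0, i.e. 1859792/117649 + (74832/16807)*q1 + (2200/2401)*q2 = 0.
  σ^4: a_4 + q1*a_3 + q2*a_2 = 0, i.e. 39295112/823543 + (1859792/117649)*q1 + (74832/16807)*q2 = 0.
Solving this linear system: q1 = -823792321/164968762, q2 = 4049175485/577390667.
The numerator is Q*f truncated at degree 2: P0 = a_0 = -8/343; P1 = a_1 + q1*a_0 = 29218831884/28292142683; P2 = a_2 + q1*a_1 + q2*a_0 = -56783357124/198044998781.

The Pade approximant has numerator coefficients [-8/343, 29218831884/28292142683, -56783357124/198044998781]; denominator coefficients [1, -823792321/164968762, 4049175485/577390667].


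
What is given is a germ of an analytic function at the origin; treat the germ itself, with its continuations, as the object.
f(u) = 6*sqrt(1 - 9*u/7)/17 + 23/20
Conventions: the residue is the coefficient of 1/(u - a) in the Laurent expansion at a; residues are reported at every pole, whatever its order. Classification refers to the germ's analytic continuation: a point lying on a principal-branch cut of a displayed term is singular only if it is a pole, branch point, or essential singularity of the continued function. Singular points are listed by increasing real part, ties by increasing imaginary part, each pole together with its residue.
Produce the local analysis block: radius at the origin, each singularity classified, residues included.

Radius of convergence at 0: 7/9.
At 7/9: an algebraic (square-root) branch point.

Branch term (6/17)*sqrt(1 - u/(7/9)): its argument vanishes at u = 7/9, a square-root branch point, modulus 7/9.
The radius of convergence is the smallest modulus among the singular points: 7/9.


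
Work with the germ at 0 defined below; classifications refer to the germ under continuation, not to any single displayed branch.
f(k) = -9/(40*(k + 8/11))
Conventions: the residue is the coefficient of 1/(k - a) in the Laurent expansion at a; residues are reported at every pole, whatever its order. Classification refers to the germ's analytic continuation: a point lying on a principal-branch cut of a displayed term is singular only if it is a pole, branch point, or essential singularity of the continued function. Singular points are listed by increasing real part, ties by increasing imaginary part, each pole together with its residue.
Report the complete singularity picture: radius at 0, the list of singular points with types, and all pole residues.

Radius of convergence at 0: 8/11.
At -8/11: a pole of order 1; residue -9/40.

Denominator factor (k + 8/11): pole of order 1 at -8/11, modulus 8/11.
The radius of convergence is the smallest modulus among the singular points: 8/11.
At the order-1 pole -8/11 set g(k) = (k - (-8/11))*f(k) = -9/40.
Simple pole: residue = g(a) at a = -8/11, which is -9/40.


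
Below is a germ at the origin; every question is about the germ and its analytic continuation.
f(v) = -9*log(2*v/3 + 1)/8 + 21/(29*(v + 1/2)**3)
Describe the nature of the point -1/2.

The point is a pole of order 3.

The denominator factor v + 1/2 vanishes at -1/2 and appears to the power 3; the numerator there equals 21/29, nonzero, and no other factor vanishes.
The branch terms are analytic at this point.
Hence a pole whose order is the multiplicity, 3.


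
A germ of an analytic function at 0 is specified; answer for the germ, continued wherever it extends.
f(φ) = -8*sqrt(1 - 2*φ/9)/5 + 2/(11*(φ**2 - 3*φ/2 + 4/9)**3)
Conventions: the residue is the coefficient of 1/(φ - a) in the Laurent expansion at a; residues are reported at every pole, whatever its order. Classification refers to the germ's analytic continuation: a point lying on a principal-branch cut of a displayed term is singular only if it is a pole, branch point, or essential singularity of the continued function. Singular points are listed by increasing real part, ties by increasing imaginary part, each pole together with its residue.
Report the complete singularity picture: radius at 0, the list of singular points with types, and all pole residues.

Radius of convergence at 0: 3/4 - (1/12)*sqrt(17).
At 3/4 - (1/12)*sqrt(17): a pole of order 3; residue -(93312/54043)*sqrt(17).
At 3/4 + (1/12)*sqrt(17): a pole of order 3; residue (93312/54043)*sqrt(17).
At 9/2: an algebraic (square-root) branch point.

Denominator factor (φ**2 - 3*φ/2 + 4/9)^3: discriminant 17/36, real irrational roots 3/4 + (1/12)*sqrt(17) and 3/4 - (1/12)*sqrt(17); poles of order 3, moduli 3/4 + (1/12)*sqrt(17) and 3/4 - (1/12)*sqrt(17).
Branch term (-8/5)*sqrt(1 - φ/(9/2)): its argument vanishes at φ = 9/2, a square-root branch point, modulus 9/2.
The radius of convergence is the smallest modulus among the singular points: 3/4 - (1/12)*sqrt(17).
The branch term is analytic at 3/4 - (1/12)*sqrt(17) and contributes nothing to the residue; only the rational part matters.
The factor φ**2 - 3*φ/2 + 4/9 splits as (φ - a)(φ - a') with a = 3/4 - (1/12)*sqrt(17), a' = 3/4 + (1/12)*sqrt(17). At the order-3 pole a set g(φ) = (φ - a)^3*(rational part) = [2/11] / (φ - a')^3.
Order-3 pole: residue = g''(a)/2; g''(3/4 - (1/12)*sqrt(17)) = -(186624/54043)*sqrt(17), so the residue is -(93312/54043)*sqrt(17).
The branch term is analytic at 3/4 + (1/12)*sqrt(17) and contributes nothing to the residue; only the rational part matters.
The factor φ**2 - 3*φ/2 + 4/9 splits as (φ - a)(φ - a') with a = 3/4 + (1/12)*sqrt(17), a' = 3/4 - (1/12)*sqrt(17). At the order-3 pole a set g(φ) = (φ - a)^3*(rational part) = [2/11] / (φ - a')^3.
Order-3 pole: residue = g''(a)/2; g''(3/4 + (1/12)*sqrt(17)) = (186624/54043)*sqrt(17), so the residue is (93312/54043)*sqrt(17).
List the singular points by increasing real part (a conjugate pair: the negative imaginary part first).


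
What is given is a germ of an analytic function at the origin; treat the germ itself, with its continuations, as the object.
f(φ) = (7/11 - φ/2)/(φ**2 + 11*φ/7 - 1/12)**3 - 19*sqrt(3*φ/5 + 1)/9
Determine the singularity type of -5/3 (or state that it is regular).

The point is an algebraic (square-root) branch point.

The term (-19/9)*sqrt(1 - φ/(-5/3)) has argument 1 - -5/3/(-5/3) = 0 at -5/3: a square-root (algebraic, two-sheeted) branch point; the remaining terms are analytic or single-valued there.


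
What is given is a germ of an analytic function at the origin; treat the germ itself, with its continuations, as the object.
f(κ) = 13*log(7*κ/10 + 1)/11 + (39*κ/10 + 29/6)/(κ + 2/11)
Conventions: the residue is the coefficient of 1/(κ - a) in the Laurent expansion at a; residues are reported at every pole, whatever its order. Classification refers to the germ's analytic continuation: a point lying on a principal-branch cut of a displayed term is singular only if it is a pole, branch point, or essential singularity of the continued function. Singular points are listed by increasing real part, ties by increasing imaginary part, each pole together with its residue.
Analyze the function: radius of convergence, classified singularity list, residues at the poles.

Denominator factor (κ + 2/11): pole of order 1 at -2/11, modulus 2/11.
Branch term (13/11)*log(1 - κ/(-10/7)): its argument vanishes at κ = -10/7, a logarithmic branch point, modulus 10/7.
The radius of convergence is the smallest modulus among the singular points: 2/11.
The branch term is analytic at -2/11 and contributes nothing to the residue; only the rational part matters.
At the order-1 pole -2/11 set g(κ) = (κ - (-2/11))*(rational part) = 39*κ/10 + 29/6.
Simple pole: residue = g(a) at a = -2/11, which is 1361/330.
List the singular points by increasing real part (a conjugate pair: the negative imaginary part first).

Radius of convergence at 0: 2/11.
At -10/7: a logarithmic branch point.
At -2/11: a pole of order 1; residue 1361/330.


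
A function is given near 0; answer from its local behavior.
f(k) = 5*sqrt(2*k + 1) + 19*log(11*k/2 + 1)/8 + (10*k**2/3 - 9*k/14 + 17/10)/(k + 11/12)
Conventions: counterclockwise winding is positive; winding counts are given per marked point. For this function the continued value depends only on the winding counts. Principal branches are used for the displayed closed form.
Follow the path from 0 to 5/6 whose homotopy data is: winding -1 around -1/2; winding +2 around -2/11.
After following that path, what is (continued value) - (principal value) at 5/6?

Continued minus principal equals (-(20/3)*sqrt(6)) + ((19/2)*pi)*i.

The rational part is single-valued and drops out of the difference; each branch term changes only by its own monodromy.
(5)*sqrt(1 - k/(-1/2)): winding -1 is odd, the square root flips sign, contributing -2*(5)*sqrt(1 - (5/6)/(-1/2)) = -2*(5)*sqrt(8/3) = -(20/3)*sqrt(6).
(19/8)*log(1 - k/(-2/11)): each positive loop around -2/11 adds 2*pi*i to the log, so winding +2 contributes (19/8)*(2)*2*pi*i = (19/2)*pi*i.
Summing the contributions at k = 5/6 gives (-(20/3)*sqrt(6)) + ((19/2)*pi)*i.


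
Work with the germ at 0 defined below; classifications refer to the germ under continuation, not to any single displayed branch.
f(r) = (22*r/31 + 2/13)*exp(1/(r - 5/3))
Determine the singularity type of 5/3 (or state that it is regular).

The exponent 1/(r - (5/3)) has a pole at 5/3, so exp(1/(r - (5/3))) takes every nonzero value near it: an essential singularity (not a pole of any order).

The point is an essential singularity.


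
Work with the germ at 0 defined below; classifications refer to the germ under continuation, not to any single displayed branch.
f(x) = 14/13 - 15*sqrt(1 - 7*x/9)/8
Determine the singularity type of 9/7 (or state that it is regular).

The term (-15/8)*sqrt(1 - x/(9/7)) has argument 1 - 9/7/(9/7) = 0 at 9/7: a square-root (algebraic, two-sheeted) branch point; the remaining terms are analytic or single-valued there.

The point is an algebraic (square-root) branch point.


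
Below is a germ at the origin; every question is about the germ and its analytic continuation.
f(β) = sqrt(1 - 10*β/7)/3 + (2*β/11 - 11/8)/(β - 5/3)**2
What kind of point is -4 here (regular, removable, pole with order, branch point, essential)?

Denominator factors: β - 5/3 = -17/3 at β = -4 — none vanishes.
Branch term sqrt(1 - β/(7/10)): argument at -4 is 47/7, nonzero, so -4 is not its branch point (a point on a principal cut is still regular for the continued germ).
So the germ continues analytically to -4.

The point is a regular point.


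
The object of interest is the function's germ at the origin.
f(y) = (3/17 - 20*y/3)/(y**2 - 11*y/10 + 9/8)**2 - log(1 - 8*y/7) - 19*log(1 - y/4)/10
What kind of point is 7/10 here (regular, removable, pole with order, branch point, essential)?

Denominator factors: y**2 - 11*y/10 + 9/8 = 169/200 at y = 7/10 — none vanishes.
Branch term log(1 - y/(7/8)): argument at 7/10 is 1/5, nonzero, so 7/10 is not its branch point (a point on a principal cut is still regular for the continued germ).
Branch term log(1 - y/(4)): argument at 7/10 is 33/40, nonzero, so 7/10 is not its branch point (a point on a principal cut is still regular for the continued germ).
So the germ continues analytically to 7/10.

The point is a regular point.


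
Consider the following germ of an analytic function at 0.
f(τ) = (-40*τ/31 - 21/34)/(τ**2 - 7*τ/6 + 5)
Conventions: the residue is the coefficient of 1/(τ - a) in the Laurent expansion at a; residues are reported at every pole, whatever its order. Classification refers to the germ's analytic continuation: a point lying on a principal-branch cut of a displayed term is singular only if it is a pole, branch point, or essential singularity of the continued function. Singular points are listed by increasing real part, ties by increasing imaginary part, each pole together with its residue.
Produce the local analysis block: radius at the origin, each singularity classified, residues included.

Radius of convergence at 0: sqrt(5).
At (7/12) - ((1/12)*sqrt(671))*i: a pole of order 1; residue (-20/31) - ((4333/353617)*sqrt(671))*i.
At (7/12) + ((1/12)*sqrt(671))*i: a pole of order 1; residue (-20/31) + ((4333/353617)*sqrt(671))*i.

Denominator factor (τ**2 - 7*τ/6 + 5): discriminant -671/36, complex-conjugate roots (7/12) + ((1/12)*sqrt(671))*i and (7/12) - ((1/12)*sqrt(671))*i; poles of order 1, moduli sqrt(5) and sqrt(5).
The radius of convergence is the smallest modulus among the singular points: sqrt(5).
The factor τ**2 - 7*τ/6 + 5 splits as (τ - a)(τ - a') with a = (7/12) - ((1/12)*sqrt(671))*i, a' = (7/12) + ((1/12)*sqrt(671))*i. At the order-1 pole a set g(τ) = (τ - a)*f(τ) = [-40*τ/31 - 21/34] / (τ - a').
Simple pole: residue = g(a) at a = (7/12) - ((1/12)*sqrt(671))*i, which is (-20/31) - ((4333/353617)*sqrt(671))*i.
The factor τ**2 - 7*τ/6 + 5 splits as (τ - a)(τ - a') with a = (7/12) + ((1/12)*sqrt(671))*i, a' = (7/12) - ((1/12)*sqrt(671))*i. At the order-1 pole a set g(τ) = (τ - a)*f(τ) = [-40*τ/31 - 21/34] / (τ - a').
Simple pole: residue = g(a) at a = (7/12) + ((1/12)*sqrt(671))*i, which is (-20/31) + ((4333/353617)*sqrt(671))*i.
List the singular points by increasing real part (a conjugate pair: the negative imaginary part first).


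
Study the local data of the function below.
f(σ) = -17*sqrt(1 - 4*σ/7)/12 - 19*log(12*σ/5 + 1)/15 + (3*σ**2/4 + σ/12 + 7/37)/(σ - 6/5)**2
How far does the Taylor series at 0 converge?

The radius of convergence is 5/12.

Denominator factor (σ - 6/5)^2: pole of order 2 at 6/5, modulus 6/5.
Branch term (-19/15)*log(1 - σ/(-5/12)): its argument vanishes at σ = -5/12, a logarithmic branch point, modulus 5/12.
Branch term (-17/12)*sqrt(1 - σ/(7/4)): its argument vanishes at σ = 7/4, a square-root branch point, modulus 7/4.
The radius of convergence is the smallest modulus among the singular points: 5/12.


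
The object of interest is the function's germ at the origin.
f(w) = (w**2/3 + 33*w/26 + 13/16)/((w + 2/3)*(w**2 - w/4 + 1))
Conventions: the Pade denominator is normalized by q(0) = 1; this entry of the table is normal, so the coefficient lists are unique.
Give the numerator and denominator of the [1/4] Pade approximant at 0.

Taylor coefficients needed (expand at 0): a_0 = 39/32, a_1 = 633/1664, a_2 = -4907/6656, a_3 = -30467/26624, a_4 = 140637/106496, a_5 = 72557/425984.
Write the denominator as Q(w) = 1 + q1*w + q2*w^2 + q3*w^3 + q4*w^4. Requiring Q*f - P = O(w^6) with deg P <= 1 kills the coefficients of w^2..w^5 in Q*f:
  w^2: a_2 + q1*a_1 + q2*a_0 = 0, i.e. -4907/6656 + (633/1664)*q1 + (39/32)*q2 = 0.
  w^3: a_3 + q1*a_2 + q2*a_1 + q3*a_0 = 0, i.e. -30467/26624 + (-4907/6656)*q1 + (633/1664)*q2 + (39/32)*q3 = 0.
  w^4: a_4 + q1*a_3 + q2*a_2 + q3*a_1 + q4*a_0 = 0, i.e. 140637/106496 + (-30467/26624)*q1 + (-4907/6656)*q2 + (633/1664)*q3 + (39/32)*q4 = 0.
  w^5: a_5 + q1*a_4 + q2*a_3 + q3*a_2 + q4*a_1 = 0, i.e. 72557/425984 + (140637/106496)*q1 + (-30467/26624)*q2 + (-4907/6656)*q3 + (633/1664)*q4 = 0.
Solving this linear system: q1 = 17312384673/16408457332, q2 = 27131170219/98450743992, q3 = 6116914298/4102114333, q4 = -14458161068/36919028997.
The numerator is Q*f truncated at degree 1: P0 = a_0 = 39/32; P1 = a_1 + q1*a_0 = 710876087625/426619890632.

The Pade approximant has numerator coefficients [39/32, 710876087625/426619890632]; denominator coefficients [1, 17312384673/16408457332, 27131170219/98450743992, 6116914298/4102114333, -14458161068/36919028997].


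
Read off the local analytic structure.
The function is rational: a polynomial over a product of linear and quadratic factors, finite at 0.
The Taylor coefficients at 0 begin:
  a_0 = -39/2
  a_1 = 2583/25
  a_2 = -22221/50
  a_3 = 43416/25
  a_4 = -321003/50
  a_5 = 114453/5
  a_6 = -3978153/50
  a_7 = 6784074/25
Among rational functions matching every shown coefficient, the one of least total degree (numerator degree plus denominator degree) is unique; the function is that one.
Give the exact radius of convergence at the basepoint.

The radius of convergence is 1/3.

No rational of total degree below 3 reproduces all 8 coefficients; solving the [1/2] Pade equations on them gives f(κ) = (-38*κ/25 - 13/6)/(κ + 1/3)**2, whose expansion matches every shown term.
Denominator factor (κ + 1/3)^2: pole of order 2 at -1/3, modulus 1/3.
The radius of convergence is the smallest modulus among the singular points: 1/3.


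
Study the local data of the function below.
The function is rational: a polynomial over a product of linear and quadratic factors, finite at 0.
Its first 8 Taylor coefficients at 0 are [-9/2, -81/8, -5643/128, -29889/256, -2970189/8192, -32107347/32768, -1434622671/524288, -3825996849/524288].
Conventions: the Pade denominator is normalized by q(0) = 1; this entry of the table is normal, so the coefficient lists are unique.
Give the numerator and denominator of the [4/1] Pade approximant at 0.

Taylor coefficients needed (read off): a_0 = -9/2, a_1 = -81/8, a_2 = -5643/128, a_3 = -29889/256, a_4 = -2970189/8192, a_5 = -32107347/32768.
Write the denominator as Q(λ) = 1 + q1*λ. Requiring Q*f - P = O(λ^6) with deg P <= 4 kills the coefficients of λ^5..λ^5 in Q*f:
  λ^5: a_5 + q1*a_4 = 0, i.e. -32107347/32768 + (-2970189/8192)*q1 = 0.
Solving this linear system: q1 = -132129/48892.
The numerator is Q*f truncated at degree 4: P0 = a_0 = -9/2; P1 = a_1 + q1*a_0 = 99549/48892; P2 = a_2 + q1*a_1 = -26164593/1564544; P3 = a_3 + q1*a_2 = 14937453/6258176; P4 = a_4 + q1*a_3 = -4710990699/100130816.

The Pade approximant has numerator coefficients [-9/2, 99549/48892, -26164593/1564544, 14937453/6258176, -4710990699/100130816]; denominator coefficients [1, -132129/48892].


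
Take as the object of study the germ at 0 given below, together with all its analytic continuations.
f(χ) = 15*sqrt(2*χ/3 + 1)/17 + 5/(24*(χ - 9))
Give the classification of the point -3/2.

The term (15/17)*sqrt(1 - χ/(-3/2)) has argument 1 - -3/2/(-3/2) = 0 at -3/2: a square-root (algebraic, two-sheeted) branch point; the remaining terms are analytic or single-valued there.

The point is an algebraic (square-root) branch point.
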